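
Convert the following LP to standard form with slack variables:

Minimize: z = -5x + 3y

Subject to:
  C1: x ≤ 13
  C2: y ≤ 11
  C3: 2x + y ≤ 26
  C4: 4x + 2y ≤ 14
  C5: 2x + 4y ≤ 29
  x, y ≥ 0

min z = -5x + 3y

s.t.
  x + s1 = 13
  y + s2 = 11
  2x + y + s3 = 26
  4x + 2y + s4 = 14
  2x + 4y + s5 = 29
  x, y, s1, s2, s3, s4, s5 ≥ 0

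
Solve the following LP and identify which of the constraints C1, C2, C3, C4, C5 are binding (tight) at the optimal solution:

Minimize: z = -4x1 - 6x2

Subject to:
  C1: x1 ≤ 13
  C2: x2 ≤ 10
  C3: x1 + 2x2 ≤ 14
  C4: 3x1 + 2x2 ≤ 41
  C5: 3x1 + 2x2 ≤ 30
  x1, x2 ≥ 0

At x1 = 8, x2 = 3, compute slack b - a·x for each constraint:
  C1: 13 − 8 = 5  (slack)
  C2: 10 − 3 = 7  (slack)
  C3: 14 − 14 = 0  (binding)
  C4: 41 − 30 = 11  (slack)
  C5: 30 − 30 = 0  (binding)

Optimal: x1 = 8, x2 = 3
Binding: C3, C5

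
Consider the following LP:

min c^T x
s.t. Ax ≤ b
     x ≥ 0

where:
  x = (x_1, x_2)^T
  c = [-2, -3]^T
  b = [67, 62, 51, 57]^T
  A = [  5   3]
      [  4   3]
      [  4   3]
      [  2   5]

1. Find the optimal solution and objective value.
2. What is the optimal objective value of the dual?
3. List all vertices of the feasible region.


1. x_1 = 6, x_2 = 9, z = -39
2. -39
3. (0, 0), (12.75, 0), (6, 9), (0, 11.4)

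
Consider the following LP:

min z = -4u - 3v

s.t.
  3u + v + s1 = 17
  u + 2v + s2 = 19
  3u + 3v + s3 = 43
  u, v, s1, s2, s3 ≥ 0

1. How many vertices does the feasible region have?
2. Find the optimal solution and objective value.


1. 4
2. u = 3, v = 8, z = -36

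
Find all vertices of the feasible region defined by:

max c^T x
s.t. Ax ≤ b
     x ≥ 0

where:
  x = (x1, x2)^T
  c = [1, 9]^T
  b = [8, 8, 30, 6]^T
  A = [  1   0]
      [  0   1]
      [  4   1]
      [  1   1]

(0, 0), (6, 0), (0, 6)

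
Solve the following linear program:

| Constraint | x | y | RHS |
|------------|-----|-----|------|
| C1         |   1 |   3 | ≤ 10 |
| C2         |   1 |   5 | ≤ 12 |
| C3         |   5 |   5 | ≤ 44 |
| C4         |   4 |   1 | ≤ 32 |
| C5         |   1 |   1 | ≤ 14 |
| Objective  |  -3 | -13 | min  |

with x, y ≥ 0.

Evaluate the objective at each vertex of the feasible region:
  z(0, 0) = 0
  z(8, 0) = -24
  z(7.818, 0.7273) = -32.91
  z(7, 1) = -34  ←
  z(0, 2.4) = -31.2
The minimum is at x = 7, y = 1.

x = 7, y = 1, z = -34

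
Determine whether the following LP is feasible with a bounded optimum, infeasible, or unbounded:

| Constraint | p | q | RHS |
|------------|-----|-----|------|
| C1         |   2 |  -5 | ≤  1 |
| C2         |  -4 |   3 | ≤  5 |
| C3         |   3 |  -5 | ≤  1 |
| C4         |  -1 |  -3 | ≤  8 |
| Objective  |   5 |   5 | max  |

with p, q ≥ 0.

Unbounded (objective can increase without bound)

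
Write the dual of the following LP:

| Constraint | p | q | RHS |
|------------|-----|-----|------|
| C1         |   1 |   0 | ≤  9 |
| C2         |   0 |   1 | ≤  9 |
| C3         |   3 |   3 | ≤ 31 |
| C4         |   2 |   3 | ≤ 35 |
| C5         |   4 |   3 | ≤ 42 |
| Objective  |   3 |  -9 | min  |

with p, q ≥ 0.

Primal min cᵀx s.t. Ax ≤ b, x ≥ 0  →  Dual max −bᵀy s.t. Aᵀy ≥ −c, y ≥ 0.

Maximize: z = -9y1 - 9y2 - 31y3 - 35y4 - 42y5

Subject to:
  y1 + 3y3 + 2y4 + 4y5 ≥ -3
  y2 + 3y3 + 3y4 + 3y5 ≥ 9
  y1, y2, y3, y4, y5 ≥ 0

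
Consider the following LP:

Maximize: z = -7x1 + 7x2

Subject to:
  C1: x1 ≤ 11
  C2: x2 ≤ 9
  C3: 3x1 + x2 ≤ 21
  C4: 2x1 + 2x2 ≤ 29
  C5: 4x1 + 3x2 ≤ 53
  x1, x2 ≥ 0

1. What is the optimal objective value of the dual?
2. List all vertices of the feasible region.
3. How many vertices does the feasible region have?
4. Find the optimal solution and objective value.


1. 63
2. (0, 0), (7, 0), (4, 9), (0, 9)
3. 4
4. x1 = 0, x2 = 9, z = 63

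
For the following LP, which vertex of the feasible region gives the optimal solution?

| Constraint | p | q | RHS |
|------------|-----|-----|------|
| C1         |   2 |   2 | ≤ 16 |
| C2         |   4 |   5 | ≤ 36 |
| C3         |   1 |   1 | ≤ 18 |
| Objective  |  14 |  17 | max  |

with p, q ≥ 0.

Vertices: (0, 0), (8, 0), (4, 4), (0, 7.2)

Evaluate the objective at each vertex of the feasible region:
  z(0, 0) = 0
  z(8, 0) = 112
  z(4, 4) = 124  ←
  z(0, 7.2) = 122.4
The maximum is at p = 4, q = 4.

(4, 4)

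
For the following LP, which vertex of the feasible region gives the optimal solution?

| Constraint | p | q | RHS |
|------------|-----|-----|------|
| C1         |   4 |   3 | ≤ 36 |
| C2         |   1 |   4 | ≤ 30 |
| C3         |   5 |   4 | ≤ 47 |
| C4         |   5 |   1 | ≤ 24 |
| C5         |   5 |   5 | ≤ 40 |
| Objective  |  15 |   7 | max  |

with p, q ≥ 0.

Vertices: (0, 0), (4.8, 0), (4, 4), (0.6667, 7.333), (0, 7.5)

Evaluate the objective at each vertex of the feasible region:
  z(0, 0) = 0
  z(4.8, 0) = 72
  z(4, 4) = 88  ←
  z(0.6667, 7.333) = 61.33
  z(0, 7.5) = 52.5
The maximum is at p = 4, q = 4.

(4, 4)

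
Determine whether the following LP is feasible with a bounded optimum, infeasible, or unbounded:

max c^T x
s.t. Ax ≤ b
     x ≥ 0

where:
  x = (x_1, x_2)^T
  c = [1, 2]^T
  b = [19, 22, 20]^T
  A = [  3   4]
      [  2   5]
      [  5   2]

Feasible with a bounded optimal solution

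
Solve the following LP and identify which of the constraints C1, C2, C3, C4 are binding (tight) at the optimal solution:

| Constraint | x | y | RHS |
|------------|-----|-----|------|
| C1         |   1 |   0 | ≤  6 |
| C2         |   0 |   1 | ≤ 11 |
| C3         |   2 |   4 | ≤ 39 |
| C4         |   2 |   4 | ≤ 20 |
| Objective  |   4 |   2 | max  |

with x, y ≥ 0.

At x = 6, y = 2, compute slack b - a·x for each constraint:
  C1: 6 − 6 = 0  (binding)
  C2: 11 − 2 = 9  (slack)
  C3: 39 − 20 = 19  (slack)
  C4: 20 − 20 = 0  (binding)

Optimal: x = 6, y = 2
Binding: C1, C4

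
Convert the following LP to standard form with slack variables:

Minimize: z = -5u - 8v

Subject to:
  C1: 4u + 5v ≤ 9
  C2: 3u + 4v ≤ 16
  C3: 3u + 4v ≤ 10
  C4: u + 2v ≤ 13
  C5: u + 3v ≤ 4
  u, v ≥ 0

min z = -5u - 8v

s.t.
  4u + 5v + s1 = 9
  3u + 4v + s2 = 16
  3u + 4v + s3 = 10
  u + 2v + s4 = 13
  u + 3v + s5 = 4
  u, v, s1, s2, s3, s4, s5 ≥ 0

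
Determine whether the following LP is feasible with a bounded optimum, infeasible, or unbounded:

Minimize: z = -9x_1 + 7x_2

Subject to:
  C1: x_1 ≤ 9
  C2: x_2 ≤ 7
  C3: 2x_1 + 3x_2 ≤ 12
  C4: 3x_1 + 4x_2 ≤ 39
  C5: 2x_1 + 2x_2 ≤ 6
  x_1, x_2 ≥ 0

Feasible with a bounded optimal solution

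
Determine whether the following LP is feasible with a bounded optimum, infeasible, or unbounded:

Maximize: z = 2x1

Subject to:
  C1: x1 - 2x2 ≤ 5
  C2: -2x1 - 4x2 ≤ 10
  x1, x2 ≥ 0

Unbounded (objective can increase without bound)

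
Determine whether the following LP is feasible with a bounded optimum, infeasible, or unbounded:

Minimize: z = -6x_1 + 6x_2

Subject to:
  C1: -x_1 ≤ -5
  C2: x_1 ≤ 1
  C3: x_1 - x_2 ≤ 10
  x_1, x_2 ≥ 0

Infeasible (no feasible solution exists)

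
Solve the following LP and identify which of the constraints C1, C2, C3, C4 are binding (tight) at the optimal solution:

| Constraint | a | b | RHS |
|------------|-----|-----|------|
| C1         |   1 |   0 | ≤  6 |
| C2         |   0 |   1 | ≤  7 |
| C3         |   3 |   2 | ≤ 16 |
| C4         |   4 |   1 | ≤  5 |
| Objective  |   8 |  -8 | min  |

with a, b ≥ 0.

At a = 0, b = 5, compute slack b - a·x for each constraint:
  C1: 6 − 0 = 6  (slack)
  C2: 7 − 5 = 2  (slack)
  C3: 16 − 10 = 6  (slack)
  C4: 5 − 5 = 0  (binding)

Optimal: a = 0, b = 5
Binding: C4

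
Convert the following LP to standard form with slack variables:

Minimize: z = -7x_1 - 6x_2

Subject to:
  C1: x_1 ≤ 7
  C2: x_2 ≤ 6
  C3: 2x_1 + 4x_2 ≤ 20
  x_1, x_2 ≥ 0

min z = -7x_1 - 6x_2

s.t.
  x_1 + s1 = 7
  x_2 + s2 = 6
  2x_1 + 4x_2 + s3 = 20
  x_1, x_2, s1, s2, s3 ≥ 0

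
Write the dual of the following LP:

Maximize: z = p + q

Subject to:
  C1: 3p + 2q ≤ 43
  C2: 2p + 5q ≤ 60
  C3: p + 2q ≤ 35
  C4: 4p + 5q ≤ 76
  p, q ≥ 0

Primal max cᵀx s.t. Ax ≤ b, x ≥ 0  →  Dual min bᵀy s.t. Aᵀy ≥ c, y ≥ 0.

Minimize: z = 43y1 + 60y2 + 35y3 + 76y4

Subject to:
  3y1 + 2y2 + y3 + 4y4 ≥ 1
  2y1 + 5y2 + 2y3 + 5y4 ≥ 1
  y1, y2, y3, y4 ≥ 0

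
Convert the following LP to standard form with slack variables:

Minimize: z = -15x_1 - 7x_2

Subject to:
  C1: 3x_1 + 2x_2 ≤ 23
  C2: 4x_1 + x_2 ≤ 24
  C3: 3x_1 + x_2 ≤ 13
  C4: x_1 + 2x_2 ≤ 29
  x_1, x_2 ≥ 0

min z = -15x_1 - 7x_2

s.t.
  3x_1 + 2x_2 + s1 = 23
  4x_1 + x_2 + s2 = 24
  3x_1 + x_2 + s3 = 13
  x_1 + 2x_2 + s4 = 29
  x_1, x_2, s1, s2, s3, s4 ≥ 0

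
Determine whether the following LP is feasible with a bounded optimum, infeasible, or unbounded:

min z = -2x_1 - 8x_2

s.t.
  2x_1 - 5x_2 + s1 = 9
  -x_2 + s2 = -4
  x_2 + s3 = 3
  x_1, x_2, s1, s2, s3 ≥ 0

Infeasible (no feasible solution exists)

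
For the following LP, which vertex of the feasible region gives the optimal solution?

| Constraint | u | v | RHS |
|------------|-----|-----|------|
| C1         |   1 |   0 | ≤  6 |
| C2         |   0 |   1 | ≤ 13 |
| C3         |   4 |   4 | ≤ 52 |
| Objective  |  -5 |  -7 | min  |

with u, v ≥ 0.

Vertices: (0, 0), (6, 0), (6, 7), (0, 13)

Evaluate the objective at each vertex of the feasible region:
  z(0, 0) = 0
  z(6, 0) = -30
  z(6, 7) = -79
  z(0, 13) = -91  ←
The minimum is at u = 0, v = 13.

(0, 13)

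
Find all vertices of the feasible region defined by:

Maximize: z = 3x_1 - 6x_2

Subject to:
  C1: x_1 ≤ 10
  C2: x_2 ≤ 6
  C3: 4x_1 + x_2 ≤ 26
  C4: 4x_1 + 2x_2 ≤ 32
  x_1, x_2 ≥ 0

(0, 0), (6.5, 0), (5, 6), (0, 6)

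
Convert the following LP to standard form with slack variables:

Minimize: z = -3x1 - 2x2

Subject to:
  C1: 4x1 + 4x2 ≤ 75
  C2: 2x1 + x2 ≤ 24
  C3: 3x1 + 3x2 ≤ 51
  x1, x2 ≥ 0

min z = -3x1 - 2x2

s.t.
  4x1 + 4x2 + s1 = 75
  2x1 + x2 + s2 = 24
  3x1 + 3x2 + s3 = 51
  x1, x2, s1, s2, s3 ≥ 0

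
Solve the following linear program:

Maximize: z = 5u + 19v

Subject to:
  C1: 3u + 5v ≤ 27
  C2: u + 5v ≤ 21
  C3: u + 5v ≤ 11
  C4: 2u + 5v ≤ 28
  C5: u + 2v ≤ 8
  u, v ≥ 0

Evaluate the objective at each vertex of the feasible region:
  z(0, 0) = 0
  z(8, 0) = 40
  z(6, 1) = 49  ←
  z(0, 2.2) = 41.8
The maximum is at u = 6, v = 1.

u = 6, v = 1, z = 49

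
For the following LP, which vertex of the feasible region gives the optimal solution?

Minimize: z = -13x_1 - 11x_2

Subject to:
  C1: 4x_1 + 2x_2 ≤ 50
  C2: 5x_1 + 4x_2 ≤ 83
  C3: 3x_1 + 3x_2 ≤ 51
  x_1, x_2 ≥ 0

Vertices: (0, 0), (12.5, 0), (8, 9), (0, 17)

Evaluate the objective at each vertex of the feasible region:
  z(0, 0) = 0
  z(12.5, 0) = -162.5
  z(8, 9) = -203  ←
  z(0, 17) = -187
The minimum is at x_1 = 8, x_2 = 9.

(8, 9)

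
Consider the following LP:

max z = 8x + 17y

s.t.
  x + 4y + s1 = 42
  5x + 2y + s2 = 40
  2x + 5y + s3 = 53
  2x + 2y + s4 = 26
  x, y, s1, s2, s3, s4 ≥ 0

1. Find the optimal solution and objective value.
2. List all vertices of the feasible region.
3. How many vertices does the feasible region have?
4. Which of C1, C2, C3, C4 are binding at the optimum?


1. x = 4, y = 9, z = 185
2. (0, 0), (8, 0), (4.667, 8.333), (4, 9), (0.6667, 10.33), (0, 10.5)
3. 6
4. C3, C4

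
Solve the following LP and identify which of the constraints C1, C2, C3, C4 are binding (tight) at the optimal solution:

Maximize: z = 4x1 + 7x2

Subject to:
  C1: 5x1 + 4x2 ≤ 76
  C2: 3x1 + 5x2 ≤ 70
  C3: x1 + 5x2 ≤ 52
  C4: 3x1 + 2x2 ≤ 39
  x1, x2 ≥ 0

At x1 = 7, x2 = 9, compute slack b - a·x for each constraint:
  C1: 76 − 71 = 5  (slack)
  C2: 70 − 66 = 4  (slack)
  C3: 52 − 52 = 0  (binding)
  C4: 39 − 39 = 0  (binding)

Optimal: x1 = 7, x2 = 9
Binding: C3, C4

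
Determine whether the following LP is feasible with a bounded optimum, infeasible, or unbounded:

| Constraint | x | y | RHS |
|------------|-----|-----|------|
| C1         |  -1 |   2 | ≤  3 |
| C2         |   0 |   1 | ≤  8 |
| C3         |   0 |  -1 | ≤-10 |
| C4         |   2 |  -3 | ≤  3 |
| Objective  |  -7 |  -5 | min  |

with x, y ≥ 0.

Infeasible (no feasible solution exists)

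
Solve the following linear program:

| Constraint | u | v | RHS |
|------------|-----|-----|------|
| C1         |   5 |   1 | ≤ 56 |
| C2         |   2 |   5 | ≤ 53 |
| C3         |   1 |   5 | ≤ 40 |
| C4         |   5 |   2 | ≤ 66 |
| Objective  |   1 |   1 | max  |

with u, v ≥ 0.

Evaluate the objective at each vertex of the feasible region:
  z(0, 0) = 0
  z(11.2, 0) = 11.2
  z(10, 6) = 16  ←
  z(0, 8) = 8
The maximum is at u = 10, v = 6.

u = 10, v = 6, z = 16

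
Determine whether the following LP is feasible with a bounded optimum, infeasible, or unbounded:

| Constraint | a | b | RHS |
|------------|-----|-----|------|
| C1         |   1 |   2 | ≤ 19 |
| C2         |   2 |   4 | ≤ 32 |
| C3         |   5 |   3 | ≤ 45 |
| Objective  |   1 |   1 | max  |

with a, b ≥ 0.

Feasible with a bounded optimal solution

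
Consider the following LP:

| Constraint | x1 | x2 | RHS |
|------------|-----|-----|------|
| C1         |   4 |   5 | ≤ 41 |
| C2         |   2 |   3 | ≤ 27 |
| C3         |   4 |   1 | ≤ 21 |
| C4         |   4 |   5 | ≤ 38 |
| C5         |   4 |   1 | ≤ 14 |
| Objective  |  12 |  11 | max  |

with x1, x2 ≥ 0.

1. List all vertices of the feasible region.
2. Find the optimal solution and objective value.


1. (0, 0), (3.5, 0), (2, 6), (0, 7.6)
2. x1 = 2, x2 = 6, z = 90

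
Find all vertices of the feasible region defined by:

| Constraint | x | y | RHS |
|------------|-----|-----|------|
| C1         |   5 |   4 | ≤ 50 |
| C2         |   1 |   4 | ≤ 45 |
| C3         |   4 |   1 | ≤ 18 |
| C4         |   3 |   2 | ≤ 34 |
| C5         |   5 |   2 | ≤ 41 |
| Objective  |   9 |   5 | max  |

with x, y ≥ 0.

(0, 0), (4.5, 0), (2, 10), (1.25, 10.94), (0, 11.25)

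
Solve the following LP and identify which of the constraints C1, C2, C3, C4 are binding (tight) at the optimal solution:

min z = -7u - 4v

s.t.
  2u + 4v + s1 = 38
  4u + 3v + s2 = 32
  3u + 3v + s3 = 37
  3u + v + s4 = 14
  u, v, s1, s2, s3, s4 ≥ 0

At u = 2, v = 8, compute slack b - a·x for each constraint:
  C1: 38 − 36 = 2  (slack)
  C2: 32 − 32 = 0  (binding)
  C3: 37 − 30 = 7  (slack)
  C4: 14 − 14 = 0  (binding)

Optimal: u = 2, v = 8
Binding: C2, C4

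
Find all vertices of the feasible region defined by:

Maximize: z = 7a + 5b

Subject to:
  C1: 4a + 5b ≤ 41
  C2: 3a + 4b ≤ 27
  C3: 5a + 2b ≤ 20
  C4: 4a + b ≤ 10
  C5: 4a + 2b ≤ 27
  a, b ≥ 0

(0, 0), (2.5, 0), (1, 6), (0, 6.75)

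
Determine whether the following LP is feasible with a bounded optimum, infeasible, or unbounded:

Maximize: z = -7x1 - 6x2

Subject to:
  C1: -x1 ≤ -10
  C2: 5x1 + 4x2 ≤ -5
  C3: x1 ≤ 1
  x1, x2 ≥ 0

Infeasible (no feasible solution exists)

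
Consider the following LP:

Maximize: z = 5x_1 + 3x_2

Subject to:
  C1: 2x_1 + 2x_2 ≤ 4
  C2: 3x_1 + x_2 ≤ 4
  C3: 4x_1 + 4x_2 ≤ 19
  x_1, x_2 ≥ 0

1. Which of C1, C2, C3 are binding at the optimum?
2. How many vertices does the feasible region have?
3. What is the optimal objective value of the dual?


1. C1, C2
2. 4
3. 8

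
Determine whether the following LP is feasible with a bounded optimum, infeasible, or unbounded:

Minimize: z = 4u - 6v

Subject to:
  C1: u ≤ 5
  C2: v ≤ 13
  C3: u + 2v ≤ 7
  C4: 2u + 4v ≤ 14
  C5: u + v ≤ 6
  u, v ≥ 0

Feasible with a bounded optimal solution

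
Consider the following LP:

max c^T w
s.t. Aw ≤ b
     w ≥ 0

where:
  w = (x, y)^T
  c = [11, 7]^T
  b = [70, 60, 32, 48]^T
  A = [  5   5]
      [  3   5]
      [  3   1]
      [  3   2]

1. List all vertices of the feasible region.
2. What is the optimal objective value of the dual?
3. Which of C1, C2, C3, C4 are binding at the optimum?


1. (0, 0), (10.67, 0), (9, 5), (5, 9), (0, 12)
2. 134
3. C1, C3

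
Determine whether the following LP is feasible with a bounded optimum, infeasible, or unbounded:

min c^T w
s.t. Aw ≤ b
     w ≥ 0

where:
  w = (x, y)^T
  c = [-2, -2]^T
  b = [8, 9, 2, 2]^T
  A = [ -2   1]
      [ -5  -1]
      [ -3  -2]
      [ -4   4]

Unbounded (objective can decrease without bound)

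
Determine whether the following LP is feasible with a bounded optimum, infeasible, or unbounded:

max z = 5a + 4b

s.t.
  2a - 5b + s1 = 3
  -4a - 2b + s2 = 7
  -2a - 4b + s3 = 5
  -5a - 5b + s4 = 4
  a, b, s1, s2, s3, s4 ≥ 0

Unbounded (objective can increase without bound)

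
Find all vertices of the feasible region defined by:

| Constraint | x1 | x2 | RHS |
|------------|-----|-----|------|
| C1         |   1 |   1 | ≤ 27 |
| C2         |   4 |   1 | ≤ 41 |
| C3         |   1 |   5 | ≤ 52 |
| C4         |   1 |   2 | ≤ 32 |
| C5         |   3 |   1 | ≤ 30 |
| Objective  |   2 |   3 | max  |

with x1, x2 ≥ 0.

(0, 0), (10, 0), (7, 9), (0, 10.4)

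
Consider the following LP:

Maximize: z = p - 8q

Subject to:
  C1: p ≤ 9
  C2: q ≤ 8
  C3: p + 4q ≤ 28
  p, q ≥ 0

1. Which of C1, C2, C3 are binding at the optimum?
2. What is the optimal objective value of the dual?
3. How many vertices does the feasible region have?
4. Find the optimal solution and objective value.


1. C1
2. 9
3. 4
4. p = 9, q = 0, z = 9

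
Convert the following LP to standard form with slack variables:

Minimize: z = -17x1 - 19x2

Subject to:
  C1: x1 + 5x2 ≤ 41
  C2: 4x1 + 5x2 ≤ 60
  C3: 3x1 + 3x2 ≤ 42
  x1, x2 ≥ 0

min z = -17x1 - 19x2

s.t.
  x1 + 5x2 + s1 = 41
  4x1 + 5x2 + s2 = 60
  3x1 + 3x2 + s3 = 42
  x1, x2, s1, s2, s3 ≥ 0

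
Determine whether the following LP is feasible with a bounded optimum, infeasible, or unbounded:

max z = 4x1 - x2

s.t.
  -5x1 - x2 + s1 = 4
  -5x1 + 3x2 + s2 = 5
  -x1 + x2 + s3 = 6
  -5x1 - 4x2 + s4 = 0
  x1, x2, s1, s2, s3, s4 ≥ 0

Unbounded (objective can increase without bound)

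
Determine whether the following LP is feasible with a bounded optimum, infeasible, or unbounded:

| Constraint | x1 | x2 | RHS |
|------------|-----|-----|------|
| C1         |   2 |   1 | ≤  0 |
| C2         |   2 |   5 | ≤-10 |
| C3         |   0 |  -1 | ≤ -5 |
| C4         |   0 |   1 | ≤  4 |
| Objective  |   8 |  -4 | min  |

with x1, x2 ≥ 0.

Infeasible (no feasible solution exists)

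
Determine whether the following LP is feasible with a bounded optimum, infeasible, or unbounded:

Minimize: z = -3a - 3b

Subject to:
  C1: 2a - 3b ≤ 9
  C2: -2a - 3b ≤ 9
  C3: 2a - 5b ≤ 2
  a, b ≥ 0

Unbounded (objective can decrease without bound)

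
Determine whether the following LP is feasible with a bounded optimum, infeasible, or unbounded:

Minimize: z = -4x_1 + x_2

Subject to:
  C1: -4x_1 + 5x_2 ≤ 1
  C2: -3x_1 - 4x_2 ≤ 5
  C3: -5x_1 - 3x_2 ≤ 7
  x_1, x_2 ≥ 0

Unbounded (objective can decrease without bound)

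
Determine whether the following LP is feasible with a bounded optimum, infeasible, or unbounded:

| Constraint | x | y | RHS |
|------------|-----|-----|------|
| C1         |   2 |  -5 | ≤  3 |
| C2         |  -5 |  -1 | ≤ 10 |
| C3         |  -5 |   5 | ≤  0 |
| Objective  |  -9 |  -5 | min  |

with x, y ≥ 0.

Unbounded (objective can decrease without bound)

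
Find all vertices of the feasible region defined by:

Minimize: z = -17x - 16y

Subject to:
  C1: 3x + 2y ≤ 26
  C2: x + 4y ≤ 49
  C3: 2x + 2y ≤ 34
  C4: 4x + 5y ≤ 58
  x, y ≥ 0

(0, 0), (8.667, 0), (2, 10), (0, 11.6)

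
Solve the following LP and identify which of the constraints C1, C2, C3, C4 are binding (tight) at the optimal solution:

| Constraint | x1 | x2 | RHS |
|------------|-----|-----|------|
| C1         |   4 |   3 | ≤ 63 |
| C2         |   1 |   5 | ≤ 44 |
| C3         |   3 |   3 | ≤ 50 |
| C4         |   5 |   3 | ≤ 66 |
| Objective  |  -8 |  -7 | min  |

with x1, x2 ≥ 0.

At x1 = 9, x2 = 7, compute slack b - a·x for each constraint:
  C1: 63 − 57 = 6  (slack)
  C2: 44 − 44 = 0  (binding)
  C3: 50 − 48 = 2  (slack)
  C4: 66 − 66 = 0  (binding)

Optimal: x1 = 9, x2 = 7
Binding: C2, C4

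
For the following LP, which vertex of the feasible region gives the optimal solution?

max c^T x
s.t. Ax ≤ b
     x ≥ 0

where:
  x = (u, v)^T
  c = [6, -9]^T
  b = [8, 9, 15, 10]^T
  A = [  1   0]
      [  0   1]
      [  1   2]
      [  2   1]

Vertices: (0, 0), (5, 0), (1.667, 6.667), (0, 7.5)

Evaluate the objective at each vertex of the feasible region:
  z(0, 0) = 0
  z(5, 0) = 30  ←
  z(1.667, 6.667) = -50
  z(0, 7.5) = -67.5
The maximum is at u = 5, v = 0.

(5, 0)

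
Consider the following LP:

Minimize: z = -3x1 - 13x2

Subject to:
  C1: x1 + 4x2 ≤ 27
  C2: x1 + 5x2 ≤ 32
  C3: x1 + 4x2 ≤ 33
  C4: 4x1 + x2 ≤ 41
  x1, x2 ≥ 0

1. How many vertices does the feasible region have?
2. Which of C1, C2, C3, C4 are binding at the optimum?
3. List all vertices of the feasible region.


1. 5
2. C1, C2
3. (0, 0), (10.25, 0), (9.133, 4.467), (7, 5), (0, 6.4)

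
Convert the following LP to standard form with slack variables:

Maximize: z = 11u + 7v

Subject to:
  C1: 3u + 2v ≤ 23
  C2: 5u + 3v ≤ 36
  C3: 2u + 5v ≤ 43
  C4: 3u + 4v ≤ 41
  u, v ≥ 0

max z = 11u + 7v

s.t.
  3u + 2v + s1 = 23
  5u + 3v + s2 = 36
  2u + 5v + s3 = 43
  3u + 4v + s4 = 41
  u, v, s1, s2, s3, s4 ≥ 0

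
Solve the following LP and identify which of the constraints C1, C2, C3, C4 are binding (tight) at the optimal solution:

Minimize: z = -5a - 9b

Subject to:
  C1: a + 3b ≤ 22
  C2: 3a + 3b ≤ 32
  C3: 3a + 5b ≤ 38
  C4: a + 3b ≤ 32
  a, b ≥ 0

At a = 1, b = 7, compute slack b - a·x for each constraint:
  C1: 22 − 22 = 0  (binding)
  C2: 32 − 24 = 8  (slack)
  C3: 38 − 38 = 0  (binding)
  C4: 32 − 22 = 10  (slack)

Optimal: a = 1, b = 7
Binding: C1, C3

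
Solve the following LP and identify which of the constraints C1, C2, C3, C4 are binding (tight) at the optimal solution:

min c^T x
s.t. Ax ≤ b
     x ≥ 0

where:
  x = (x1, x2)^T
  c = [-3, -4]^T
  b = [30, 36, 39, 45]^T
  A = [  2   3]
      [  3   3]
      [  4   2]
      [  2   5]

At x1 = 6, x2 = 6, compute slack b - a·x for each constraint:
  C1: 30 − 30 = 0  (binding)
  C2: 36 − 36 = 0  (binding)
  C3: 39 − 36 = 3  (slack)
  C4: 45 − 42 = 3  (slack)

Optimal: x1 = 6, x2 = 6
Binding: C1, C2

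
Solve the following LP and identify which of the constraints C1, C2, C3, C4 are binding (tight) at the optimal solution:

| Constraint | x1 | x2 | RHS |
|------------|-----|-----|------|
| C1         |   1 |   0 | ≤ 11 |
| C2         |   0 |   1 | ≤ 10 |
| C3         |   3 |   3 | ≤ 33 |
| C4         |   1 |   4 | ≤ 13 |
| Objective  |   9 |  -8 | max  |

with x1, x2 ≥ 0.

At x1 = 11, x2 = 0, compute slack b - a·x for each constraint:
  C1: 11 − 11 = 0  (binding)
  C2: 10 − 0 = 10  (slack)
  C3: 33 − 33 = 0  (binding)
  C4: 13 − 11 = 2  (slack)

Optimal: x1 = 11, x2 = 0
Binding: C1, C3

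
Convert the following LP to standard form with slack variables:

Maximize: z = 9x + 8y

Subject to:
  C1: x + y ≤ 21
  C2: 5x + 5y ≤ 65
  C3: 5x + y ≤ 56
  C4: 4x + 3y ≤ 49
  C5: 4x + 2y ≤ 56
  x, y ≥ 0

max z = 9x + 8y

s.t.
  x + y + s1 = 21
  5x + 5y + s2 = 65
  5x + y + s3 = 56
  4x + 3y + s4 = 49
  4x + 2y + s5 = 56
  x, y, s1, s2, s3, s4, s5 ≥ 0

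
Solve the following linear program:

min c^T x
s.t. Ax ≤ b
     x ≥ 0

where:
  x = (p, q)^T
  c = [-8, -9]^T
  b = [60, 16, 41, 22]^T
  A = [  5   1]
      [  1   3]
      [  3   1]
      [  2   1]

Evaluate the objective at each vertex of the feasible region:
  z(0, 0) = 0
  z(11, 0) = -88
  z(10, 2) = -98  ←
  z(0, 5.333) = -48
The minimum is at p = 10, q = 2.

p = 10, q = 2, z = -98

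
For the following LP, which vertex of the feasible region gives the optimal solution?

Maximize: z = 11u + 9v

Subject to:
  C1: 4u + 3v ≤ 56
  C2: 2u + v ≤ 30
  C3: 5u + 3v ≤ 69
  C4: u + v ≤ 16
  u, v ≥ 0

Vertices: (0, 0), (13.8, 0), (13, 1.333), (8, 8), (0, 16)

Evaluate the objective at each vertex of the feasible region:
  z(0, 0) = 0
  z(13.8, 0) = 151.8
  z(13, 1.333) = 155
  z(8, 8) = 160  ←
  z(0, 16) = 144
The maximum is at u = 8, v = 8.

(8, 8)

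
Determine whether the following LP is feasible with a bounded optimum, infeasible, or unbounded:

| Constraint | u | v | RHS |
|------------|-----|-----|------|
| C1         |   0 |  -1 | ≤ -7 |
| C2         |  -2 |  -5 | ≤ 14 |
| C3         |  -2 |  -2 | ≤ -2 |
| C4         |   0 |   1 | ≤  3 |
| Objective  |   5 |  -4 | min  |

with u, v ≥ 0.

Infeasible (no feasible solution exists)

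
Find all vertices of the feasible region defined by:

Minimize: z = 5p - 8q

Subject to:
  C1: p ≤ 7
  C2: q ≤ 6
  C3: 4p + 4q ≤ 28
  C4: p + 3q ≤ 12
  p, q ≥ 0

(0, 0), (7, 0), (4.5, 2.5), (0, 4)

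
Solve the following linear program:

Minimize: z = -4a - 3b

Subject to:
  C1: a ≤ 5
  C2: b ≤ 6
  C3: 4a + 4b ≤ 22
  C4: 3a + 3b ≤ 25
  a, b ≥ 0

Evaluate the objective at each vertex of the feasible region:
  z(0, 0) = 0
  z(5, 0) = -20
  z(5, 0.5) = -21.5  ←
  z(0, 5.5) = -16.5
The minimum is at a = 5, b = 0.5.

a = 5, b = 0.5, z = -21.5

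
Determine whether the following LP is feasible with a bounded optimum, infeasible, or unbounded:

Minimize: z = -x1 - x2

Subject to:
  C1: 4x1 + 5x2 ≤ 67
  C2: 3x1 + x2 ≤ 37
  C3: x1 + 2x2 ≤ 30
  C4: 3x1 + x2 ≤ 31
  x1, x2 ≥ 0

Feasible with a bounded optimal solution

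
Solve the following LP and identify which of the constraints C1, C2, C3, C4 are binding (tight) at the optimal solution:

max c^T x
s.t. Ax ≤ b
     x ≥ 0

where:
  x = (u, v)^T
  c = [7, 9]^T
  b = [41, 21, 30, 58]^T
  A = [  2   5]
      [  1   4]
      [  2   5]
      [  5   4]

At u = 10, v = 2, compute slack b - a·x for each constraint:
  C1: 41 − 30 = 11  (slack)
  C2: 21 − 18 = 3  (slack)
  C3: 30 − 30 = 0  (binding)
  C4: 58 − 58 = 0  (binding)

Optimal: u = 10, v = 2
Binding: C3, C4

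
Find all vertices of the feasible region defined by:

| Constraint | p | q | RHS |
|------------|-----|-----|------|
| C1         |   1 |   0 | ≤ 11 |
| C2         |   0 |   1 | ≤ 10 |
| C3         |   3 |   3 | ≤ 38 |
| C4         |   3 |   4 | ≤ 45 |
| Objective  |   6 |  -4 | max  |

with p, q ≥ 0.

(0, 0), (11, 0), (11, 1.667), (5.667, 7), (1.667, 10), (0, 10)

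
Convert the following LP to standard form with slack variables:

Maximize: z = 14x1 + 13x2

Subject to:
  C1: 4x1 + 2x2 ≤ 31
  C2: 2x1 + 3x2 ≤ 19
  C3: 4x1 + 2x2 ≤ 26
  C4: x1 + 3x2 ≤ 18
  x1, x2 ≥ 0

max z = 14x1 + 13x2

s.t.
  4x1 + 2x2 + s1 = 31
  2x1 + 3x2 + s2 = 19
  4x1 + 2x2 + s3 = 26
  x1 + 3x2 + s4 = 18
  x1, x2, s1, s2, s3, s4 ≥ 0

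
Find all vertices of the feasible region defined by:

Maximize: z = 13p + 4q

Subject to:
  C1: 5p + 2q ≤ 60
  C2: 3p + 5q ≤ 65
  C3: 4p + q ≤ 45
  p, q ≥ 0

(0, 0), (11.25, 0), (10, 5), (8.947, 7.632), (0, 13)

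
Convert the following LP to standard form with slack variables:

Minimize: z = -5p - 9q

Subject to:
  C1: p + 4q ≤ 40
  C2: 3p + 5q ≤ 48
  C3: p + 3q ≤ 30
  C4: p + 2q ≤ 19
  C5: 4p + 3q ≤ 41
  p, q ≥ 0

min z = -5p - 9q

s.t.
  p + 4q + s1 = 40
  3p + 5q + s2 = 48
  p + 3q + s3 = 30
  p + 2q + s4 = 19
  4p + 3q + s5 = 41
  p, q, s1, s2, s3, s4, s5 ≥ 0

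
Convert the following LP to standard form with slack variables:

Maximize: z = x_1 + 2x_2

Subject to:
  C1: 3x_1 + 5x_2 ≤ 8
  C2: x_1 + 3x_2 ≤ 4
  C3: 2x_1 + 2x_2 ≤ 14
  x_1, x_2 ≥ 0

max z = x_1 + 2x_2

s.t.
  3x_1 + 5x_2 + s1 = 8
  x_1 + 3x_2 + s2 = 4
  2x_1 + 2x_2 + s3 = 14
  x_1, x_2, s1, s2, s3 ≥ 0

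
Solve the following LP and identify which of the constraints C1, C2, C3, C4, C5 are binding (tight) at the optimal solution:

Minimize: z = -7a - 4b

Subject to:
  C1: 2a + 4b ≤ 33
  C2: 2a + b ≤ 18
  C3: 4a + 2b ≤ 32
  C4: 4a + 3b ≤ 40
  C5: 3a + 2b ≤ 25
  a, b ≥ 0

At a = 7, b = 2, compute slack b - a·x for each constraint:
  C1: 33 − 22 = 11  (slack)
  C2: 18 − 16 = 2  (slack)
  C3: 32 − 32 = 0  (binding)
  C4: 40 − 34 = 6  (slack)
  C5: 25 − 25 = 0  (binding)

Optimal: a = 7, b = 2
Binding: C3, C5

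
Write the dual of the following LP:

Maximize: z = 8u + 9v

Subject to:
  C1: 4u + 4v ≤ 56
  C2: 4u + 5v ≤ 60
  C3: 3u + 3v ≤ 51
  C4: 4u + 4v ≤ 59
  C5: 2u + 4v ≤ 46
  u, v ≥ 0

Primal max cᵀx s.t. Ax ≤ b, x ≥ 0  →  Dual min bᵀy s.t. Aᵀy ≥ c, y ≥ 0.

Minimize: z = 56y1 + 60y2 + 51y3 + 59y4 + 46y5

Subject to:
  4y1 + 4y2 + 3y3 + 4y4 + 2y5 ≥ 8
  4y1 + 5y2 + 3y3 + 4y4 + 4y5 ≥ 9
  y1, y2, y3, y4, y5 ≥ 0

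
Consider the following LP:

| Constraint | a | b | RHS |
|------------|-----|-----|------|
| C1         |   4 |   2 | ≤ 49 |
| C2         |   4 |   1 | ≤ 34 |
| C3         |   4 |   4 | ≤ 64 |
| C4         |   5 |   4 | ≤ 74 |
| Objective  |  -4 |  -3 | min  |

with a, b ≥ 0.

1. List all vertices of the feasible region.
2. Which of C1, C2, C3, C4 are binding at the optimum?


1. (0, 0), (8.5, 0), (6, 10), (0, 16)
2. C2, C3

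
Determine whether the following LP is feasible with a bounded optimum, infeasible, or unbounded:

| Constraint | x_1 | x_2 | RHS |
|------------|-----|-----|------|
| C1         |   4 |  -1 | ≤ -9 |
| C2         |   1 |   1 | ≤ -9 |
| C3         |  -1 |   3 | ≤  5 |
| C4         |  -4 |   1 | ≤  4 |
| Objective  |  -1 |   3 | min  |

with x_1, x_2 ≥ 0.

Infeasible (no feasible solution exists)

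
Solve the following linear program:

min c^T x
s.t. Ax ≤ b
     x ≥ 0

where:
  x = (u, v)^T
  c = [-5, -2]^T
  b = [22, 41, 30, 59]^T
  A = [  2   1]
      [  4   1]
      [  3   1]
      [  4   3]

Evaluate the objective at each vertex of the feasible region:
  z(0, 0) = 0
  z(10, 0) = -50
  z(8, 6) = -52  ←
  z(3.5, 15) = -47.5
  z(0, 19.67) = -39.33
The minimum is at u = 8, v = 6.

u = 8, v = 6, z = -52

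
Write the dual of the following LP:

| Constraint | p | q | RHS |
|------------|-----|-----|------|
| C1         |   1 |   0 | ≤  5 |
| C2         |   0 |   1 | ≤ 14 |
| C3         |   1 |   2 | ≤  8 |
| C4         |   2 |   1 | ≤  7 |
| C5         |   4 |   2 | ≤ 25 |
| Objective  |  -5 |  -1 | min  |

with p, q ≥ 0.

Primal min cᵀx s.t. Ax ≤ b, x ≥ 0  →  Dual max −bᵀy s.t. Aᵀy ≥ −c, y ≥ 0.

Maximize: z = -5y1 - 14y2 - 8y3 - 7y4 - 25y5

Subject to:
  y1 + y3 + 2y4 + 4y5 ≥ 5
  y2 + 2y3 + y4 + 2y5 ≥ 1
  y1, y2, y3, y4, y5 ≥ 0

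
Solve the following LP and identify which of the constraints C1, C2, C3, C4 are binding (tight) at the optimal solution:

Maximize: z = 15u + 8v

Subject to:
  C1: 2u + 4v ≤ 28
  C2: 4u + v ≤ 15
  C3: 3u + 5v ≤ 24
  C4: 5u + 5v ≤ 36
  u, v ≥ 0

At u = 3, v = 3, compute slack b - a·x for each constraint:
  C1: 28 − 18 = 10  (slack)
  C2: 15 − 15 = 0  (binding)
  C3: 24 − 24 = 0  (binding)
  C4: 36 − 30 = 6  (slack)

Optimal: u = 3, v = 3
Binding: C2, C3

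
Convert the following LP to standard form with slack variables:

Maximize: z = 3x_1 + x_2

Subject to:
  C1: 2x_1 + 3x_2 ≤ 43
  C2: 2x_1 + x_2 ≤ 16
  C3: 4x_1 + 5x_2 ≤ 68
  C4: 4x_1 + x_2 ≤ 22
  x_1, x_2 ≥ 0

max z = 3x_1 + x_2

s.t.
  2x_1 + 3x_2 + s1 = 43
  2x_1 + x_2 + s2 = 16
  4x_1 + 5x_2 + s3 = 68
  4x_1 + x_2 + s4 = 22
  x_1, x_2, s1, s2, s3, s4 ≥ 0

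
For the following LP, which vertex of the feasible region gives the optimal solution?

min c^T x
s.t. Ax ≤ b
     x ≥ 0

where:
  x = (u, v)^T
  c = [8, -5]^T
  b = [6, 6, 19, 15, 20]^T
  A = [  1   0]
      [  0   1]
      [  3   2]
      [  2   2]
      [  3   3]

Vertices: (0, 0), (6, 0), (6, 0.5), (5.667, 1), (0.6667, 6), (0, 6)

Evaluate the objective at each vertex of the feasible region:
  z(0, 0) = 0
  z(6, 0) = 48
  z(6, 0.5) = 45.5
  z(5.667, 1) = 40.33
  z(0.6667, 6) = -24.67
  z(0, 6) = -30  ←
The minimum is at u = 0, v = 6.

(0, 6)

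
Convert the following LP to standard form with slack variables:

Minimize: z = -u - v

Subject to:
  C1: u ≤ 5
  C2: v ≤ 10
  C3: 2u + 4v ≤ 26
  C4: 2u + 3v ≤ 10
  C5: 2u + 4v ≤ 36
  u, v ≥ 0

min z = -u - v

s.t.
  u + s1 = 5
  v + s2 = 10
  2u + 4v + s3 = 26
  2u + 3v + s4 = 10
  2u + 4v + s5 = 36
  u, v, s1, s2, s3, s4, s5 ≥ 0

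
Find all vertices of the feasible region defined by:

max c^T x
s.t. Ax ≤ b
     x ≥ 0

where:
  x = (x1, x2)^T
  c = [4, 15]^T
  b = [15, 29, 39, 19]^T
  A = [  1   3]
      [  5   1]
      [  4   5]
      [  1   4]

(0, 0), (5.8, 0), (5.143, 3.286), (3, 4), (0, 4.75)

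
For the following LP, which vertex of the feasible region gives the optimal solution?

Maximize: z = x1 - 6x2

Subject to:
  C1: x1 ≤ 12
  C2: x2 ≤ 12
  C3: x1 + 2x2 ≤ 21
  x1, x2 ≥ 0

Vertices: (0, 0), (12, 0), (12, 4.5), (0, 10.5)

Evaluate the objective at each vertex of the feasible region:
  z(0, 0) = 0
  z(12, 0) = 12  ←
  z(12, 4.5) = -15
  z(0, 10.5) = -63
The maximum is at x1 = 12, x2 = 0.

(12, 0)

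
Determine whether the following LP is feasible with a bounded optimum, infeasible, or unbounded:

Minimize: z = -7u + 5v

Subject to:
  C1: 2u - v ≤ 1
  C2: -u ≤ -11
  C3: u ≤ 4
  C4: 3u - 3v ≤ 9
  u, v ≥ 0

Infeasible (no feasible solution exists)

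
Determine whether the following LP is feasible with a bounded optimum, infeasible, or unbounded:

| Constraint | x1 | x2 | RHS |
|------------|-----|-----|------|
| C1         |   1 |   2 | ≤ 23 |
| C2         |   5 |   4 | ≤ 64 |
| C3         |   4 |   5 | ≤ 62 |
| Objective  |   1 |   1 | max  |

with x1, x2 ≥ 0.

Feasible with a bounded optimal solution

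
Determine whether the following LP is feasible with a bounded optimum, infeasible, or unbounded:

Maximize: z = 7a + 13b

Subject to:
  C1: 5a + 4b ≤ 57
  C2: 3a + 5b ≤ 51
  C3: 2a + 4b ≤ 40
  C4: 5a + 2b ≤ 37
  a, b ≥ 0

Feasible with a bounded optimal solution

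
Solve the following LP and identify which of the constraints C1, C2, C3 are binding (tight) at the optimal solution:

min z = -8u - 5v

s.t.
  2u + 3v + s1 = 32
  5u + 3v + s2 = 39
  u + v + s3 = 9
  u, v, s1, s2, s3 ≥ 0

At u = 6, v = 3, compute slack b - a·x for each constraint:
  C1: 32 − 21 = 11  (slack)
  C2: 39 − 39 = 0  (binding)
  C3: 9 − 9 = 0  (binding)

Optimal: u = 6, v = 3
Binding: C2, C3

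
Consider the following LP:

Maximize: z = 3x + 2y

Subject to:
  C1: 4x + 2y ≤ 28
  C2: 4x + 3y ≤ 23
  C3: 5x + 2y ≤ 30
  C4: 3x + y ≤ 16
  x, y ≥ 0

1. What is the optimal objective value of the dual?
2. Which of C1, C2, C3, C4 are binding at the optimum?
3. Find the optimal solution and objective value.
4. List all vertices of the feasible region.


1. 17
2. C2, C4
3. x = 5, y = 1, z = 17
4. (0, 0), (5.333, 0), (5, 1), (0, 7.667)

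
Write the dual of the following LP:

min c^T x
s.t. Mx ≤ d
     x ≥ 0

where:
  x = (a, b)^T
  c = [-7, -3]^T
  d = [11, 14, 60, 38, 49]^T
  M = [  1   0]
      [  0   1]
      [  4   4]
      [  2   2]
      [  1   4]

Primal min cᵀx s.t. Ax ≤ b, x ≥ 0  →  Dual max −bᵀy s.t. Aᵀy ≥ −c, y ≥ 0.

Maximize: z = -11y1 - 14y2 - 60y3 - 38y4 - 49y5

Subject to:
  y1 + 4y3 + 2y4 + y5 ≥ 7
  y2 + 4y3 + 2y4 + 4y5 ≥ 3
  y1, y2, y3, y4, y5 ≥ 0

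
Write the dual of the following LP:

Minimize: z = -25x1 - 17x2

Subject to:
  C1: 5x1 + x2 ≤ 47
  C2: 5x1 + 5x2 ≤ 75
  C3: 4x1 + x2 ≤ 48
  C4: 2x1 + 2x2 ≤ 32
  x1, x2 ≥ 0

Primal min cᵀx s.t. Ax ≤ b, x ≥ 0  →  Dual max −bᵀy s.t. Aᵀy ≥ −c, y ≥ 0.

Maximize: z = -47y1 - 75y2 - 48y3 - 32y4

Subject to:
  5y1 + 5y2 + 4y3 + 2y4 ≥ 25
  y1 + 5y2 + y3 + 2y4 ≥ 17
  y1, y2, y3, y4 ≥ 0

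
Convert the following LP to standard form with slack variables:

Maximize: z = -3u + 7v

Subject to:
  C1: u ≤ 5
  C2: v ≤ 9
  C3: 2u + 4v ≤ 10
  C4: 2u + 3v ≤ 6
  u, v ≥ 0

max z = -3u + 7v

s.t.
  u + s1 = 5
  v + s2 = 9
  2u + 4v + s3 = 10
  2u + 3v + s4 = 6
  u, v, s1, s2, s3, s4 ≥ 0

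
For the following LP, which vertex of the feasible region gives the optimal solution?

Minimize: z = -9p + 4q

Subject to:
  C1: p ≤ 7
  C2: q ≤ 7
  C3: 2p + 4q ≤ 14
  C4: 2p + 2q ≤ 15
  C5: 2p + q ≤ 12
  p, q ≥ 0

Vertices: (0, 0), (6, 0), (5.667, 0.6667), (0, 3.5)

Evaluate the objective at each vertex of the feasible region:
  z(0, 0) = 0
  z(6, 0) = -54  ←
  z(5.667, 0.6667) = -48.33
  z(0, 3.5) = 14
The minimum is at p = 6, q = 0.

(6, 0)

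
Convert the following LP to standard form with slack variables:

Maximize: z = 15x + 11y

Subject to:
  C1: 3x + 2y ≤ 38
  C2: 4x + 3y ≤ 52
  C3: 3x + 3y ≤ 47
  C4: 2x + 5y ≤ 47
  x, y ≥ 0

max z = 15x + 11y

s.t.
  3x + 2y + s1 = 38
  4x + 3y + s2 = 52
  3x + 3y + s3 = 47
  2x + 5y + s4 = 47
  x, y, s1, s2, s3, s4 ≥ 0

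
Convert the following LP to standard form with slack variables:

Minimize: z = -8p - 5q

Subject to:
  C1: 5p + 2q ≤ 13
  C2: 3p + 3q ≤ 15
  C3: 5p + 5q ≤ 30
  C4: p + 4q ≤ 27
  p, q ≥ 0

min z = -8p - 5q

s.t.
  5p + 2q + s1 = 13
  3p + 3q + s2 = 15
  5p + 5q + s3 = 30
  p + 4q + s4 = 27
  p, q, s1, s2, s3, s4 ≥ 0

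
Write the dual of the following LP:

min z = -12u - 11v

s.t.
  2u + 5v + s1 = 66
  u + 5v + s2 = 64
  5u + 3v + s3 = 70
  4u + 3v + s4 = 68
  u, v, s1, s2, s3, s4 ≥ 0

Primal min cᵀx s.t. Ax ≤ b, x ≥ 0  →  Dual max −bᵀy s.t. Aᵀy ≥ −c, y ≥ 0.

Maximize: z = -66y1 - 64y2 - 70y3 - 68y4

Subject to:
  2y1 + y2 + 5y3 + 4y4 ≥ 12
  5y1 + 5y2 + 3y3 + 3y4 ≥ 11
  y1, y2, y3, y4 ≥ 0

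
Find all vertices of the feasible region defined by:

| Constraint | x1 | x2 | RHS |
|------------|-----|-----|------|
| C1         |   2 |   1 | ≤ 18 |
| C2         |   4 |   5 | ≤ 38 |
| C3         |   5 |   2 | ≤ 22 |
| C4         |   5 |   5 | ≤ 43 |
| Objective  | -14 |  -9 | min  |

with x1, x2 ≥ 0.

(0, 0), (4.4, 0), (2, 6), (0, 7.6)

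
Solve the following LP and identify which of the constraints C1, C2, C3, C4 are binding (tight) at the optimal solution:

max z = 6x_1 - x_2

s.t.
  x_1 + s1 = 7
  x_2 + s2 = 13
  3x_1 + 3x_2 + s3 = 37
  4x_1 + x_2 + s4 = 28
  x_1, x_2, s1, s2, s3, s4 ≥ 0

At x_1 = 7, x_2 = 0, compute slack b - a·x for each constraint:
  C1: 7 − 7 = 0  (binding)
  C2: 13 − 0 = 13  (slack)
  C3: 37 − 21 = 16  (slack)
  C4: 28 − 28 = 0  (binding)

Optimal: x_1 = 7, x_2 = 0
Binding: C1, C4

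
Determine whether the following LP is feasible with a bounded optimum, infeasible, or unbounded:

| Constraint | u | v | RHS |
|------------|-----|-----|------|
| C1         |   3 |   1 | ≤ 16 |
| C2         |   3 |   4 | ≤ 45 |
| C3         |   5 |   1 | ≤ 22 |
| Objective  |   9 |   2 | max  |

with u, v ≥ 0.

Feasible with a bounded optimal solution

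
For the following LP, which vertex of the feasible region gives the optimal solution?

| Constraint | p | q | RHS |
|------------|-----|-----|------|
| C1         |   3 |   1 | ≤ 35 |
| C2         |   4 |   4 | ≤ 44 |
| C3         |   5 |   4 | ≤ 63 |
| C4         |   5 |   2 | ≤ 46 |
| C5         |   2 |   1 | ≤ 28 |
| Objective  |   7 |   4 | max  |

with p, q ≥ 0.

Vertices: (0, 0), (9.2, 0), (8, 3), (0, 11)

Evaluate the objective at each vertex of the feasible region:
  z(0, 0) = 0
  z(9.2, 0) = 64.4
  z(8, 3) = 68  ←
  z(0, 11) = 44
The maximum is at p = 8, q = 3.

(8, 3)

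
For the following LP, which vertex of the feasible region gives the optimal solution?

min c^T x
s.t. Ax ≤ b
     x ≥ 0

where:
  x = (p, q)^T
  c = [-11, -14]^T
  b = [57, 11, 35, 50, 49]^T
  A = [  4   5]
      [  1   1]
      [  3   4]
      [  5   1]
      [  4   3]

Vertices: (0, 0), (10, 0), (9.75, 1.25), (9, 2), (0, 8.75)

Evaluate the objective at each vertex of the feasible region:
  z(0, 0) = 0
  z(10, 0) = -110
  z(9.75, 1.25) = -124.8
  z(9, 2) = -127  ←
  z(0, 8.75) = -122.5
The minimum is at p = 9, q = 2.

(9, 2)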